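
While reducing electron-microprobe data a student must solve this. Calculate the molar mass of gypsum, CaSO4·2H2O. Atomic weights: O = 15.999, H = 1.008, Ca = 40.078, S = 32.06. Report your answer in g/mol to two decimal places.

M = 1×40.078 + 1×32.06 + 6×15.999 + 4×1.008

172.16 g/mol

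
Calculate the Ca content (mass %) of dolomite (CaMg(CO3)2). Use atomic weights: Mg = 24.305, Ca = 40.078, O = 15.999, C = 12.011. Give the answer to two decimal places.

Formula mass = 1·40.078 + 1·24.305 + 2·12.011 + 6·15.999 = 184.399 g/mol, of which 40.078 g is Ca.
So Ca makes up 40.078/184.399 = 0.2173 of the mass, i.e. 21.73%.

21.73 mass %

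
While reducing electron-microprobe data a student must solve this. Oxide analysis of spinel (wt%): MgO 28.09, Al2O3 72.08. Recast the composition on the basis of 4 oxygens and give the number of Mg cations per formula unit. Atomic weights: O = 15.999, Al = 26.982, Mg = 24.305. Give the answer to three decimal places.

0.989 Mg apfu

MgO (M=40.304): mol = 0.69695; Mg = 0.69695, O = 0.69695.
Al2O3 (M=101.961): mol = 0.70694; Al = 1.41388, O = 2.12082.
ΣO = 2.81777; factor = 4/ΣO = 1.41956.
Mg apfu = 0.69695 × 1.41956 = 0.989.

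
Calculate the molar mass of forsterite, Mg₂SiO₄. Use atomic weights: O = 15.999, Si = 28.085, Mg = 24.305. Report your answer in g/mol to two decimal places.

The formula mass is the sum 2*24.305 + 1*28.085 + 4*15.999.

140.69 g/mol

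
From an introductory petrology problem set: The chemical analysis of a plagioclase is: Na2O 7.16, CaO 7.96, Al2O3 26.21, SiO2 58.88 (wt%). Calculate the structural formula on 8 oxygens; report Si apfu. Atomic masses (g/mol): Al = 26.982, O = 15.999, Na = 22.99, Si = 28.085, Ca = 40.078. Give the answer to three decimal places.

Na2O (M=61.979): mol = 0.11552; Na = 0.23104, O = 0.11552.
CaO (M=56.077): mol = 0.14195; Ca = 0.14195, O = 0.14195.
Al2O3 (M=101.961): mol = 0.25706; Al = 0.51412, O = 0.77118.
SiO2 (M=60.083): mol = 0.97998; Si = 0.97998, O = 1.95996.
ΣO = 2.98861; factor = 8/ΣO = 2.67683.
Si apfu = 0.97998 × 2.67683 = 2.623.

2.623 Si apfu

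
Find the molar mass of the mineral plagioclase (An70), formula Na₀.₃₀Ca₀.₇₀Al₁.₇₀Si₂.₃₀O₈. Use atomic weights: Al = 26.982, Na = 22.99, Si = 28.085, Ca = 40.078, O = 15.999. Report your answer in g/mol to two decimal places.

Na: 0.30 × 22.99 = 6.8970
Ca: 0.70 × 40.078 = 28.0546
Al: 1.70 × 26.982 = 45.8694
Si: 2.30 × 28.085 = 64.5955
O: 8 × 15.999 = 127.9920
Summing the contributions gives the formula mass.

273.41 g/mol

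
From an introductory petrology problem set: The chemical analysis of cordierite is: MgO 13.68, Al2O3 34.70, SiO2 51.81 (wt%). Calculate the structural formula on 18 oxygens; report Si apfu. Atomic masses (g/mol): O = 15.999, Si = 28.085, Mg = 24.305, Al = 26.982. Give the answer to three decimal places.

13.68 wt% MgO ÷ 40.304 g/mol = 0.33942 mol, giving 0.33942 Mg and 0.33942 O.
34.70 wt% Al2O3 ÷ 101.961 g/mol = 0.34033 mol, giving 0.68066 Al and 1.02099 O.
51.81 wt% SiO2 ÷ 60.083 g/mol = 0.86231 mol, giving 0.86231 Si and 1.72462 O.
Oxygen sums to 3.08503; scaling by 18/3.08503 = 5.83463 puts the formula on 18 O.
Si: 0.86231 × 5.83463 = 5.031 atoms per formula unit.

5.031 Si apfu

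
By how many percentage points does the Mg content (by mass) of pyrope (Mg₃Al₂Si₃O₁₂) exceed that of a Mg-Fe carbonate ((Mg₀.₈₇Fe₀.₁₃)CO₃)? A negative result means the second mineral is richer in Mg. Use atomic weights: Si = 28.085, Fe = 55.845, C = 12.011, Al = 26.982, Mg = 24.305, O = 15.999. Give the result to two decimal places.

-5.83 percentage points

M(Mg₃Al₂Si₃O₁₂) = 403.122 g/mol, so wt% Mg = 72.915/403.122 × 100 = 18.09%.
M((Mg₀.₈₇Fe₀.₁₃)CO₃) = 88.413 g/mol, so wt% Mg = 21.145/88.413 × 100 = 23.92%.
18.09 − 23.92 = -5.83 pp.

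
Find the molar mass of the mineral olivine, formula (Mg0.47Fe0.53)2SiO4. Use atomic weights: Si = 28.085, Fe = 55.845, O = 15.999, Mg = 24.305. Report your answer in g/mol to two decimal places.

174.12 g/mol

The formula mass is the sum 0.94(24.305) + 1.06(55.845) + 1(28.085) + 4(15.999).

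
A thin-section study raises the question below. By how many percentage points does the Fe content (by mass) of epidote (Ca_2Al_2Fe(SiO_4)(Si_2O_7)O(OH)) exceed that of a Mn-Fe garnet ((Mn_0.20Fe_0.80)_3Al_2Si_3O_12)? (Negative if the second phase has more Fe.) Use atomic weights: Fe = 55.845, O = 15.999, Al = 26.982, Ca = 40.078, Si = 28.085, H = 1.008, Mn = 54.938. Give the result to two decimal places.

-15.40 percentage points

M(Ca_2Al_2Fe(SiO_4)(Si_2O_7)O(OH)) = 483.215 g/mol, so wt% Fe = 55.845/483.215 × 100 = 11.56%.
M((Mn_0.20Fe_0.80)_3Al_2Si_3O_12) = 497.198 g/mol, so wt% Fe = 134.028/497.198 × 100 = 26.96%.
11.56 − 26.96 = -15.40 pp.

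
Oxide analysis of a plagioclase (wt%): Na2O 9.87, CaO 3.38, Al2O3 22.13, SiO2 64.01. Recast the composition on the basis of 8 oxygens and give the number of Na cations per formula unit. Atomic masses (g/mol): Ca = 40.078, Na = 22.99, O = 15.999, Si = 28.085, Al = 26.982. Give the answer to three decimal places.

Na2O: 9.87/61.979 = 0.15925 mol → 0.31850 mol Na, 0.15925 mol O.
CaO: 3.38/56.077 = 0.06027 mol → 0.06027 mol Ca, 0.06027 mol O.
Al2O3: 22.13/101.961 = 0.21704 mol → 0.43408 mol Al, 0.65112 mol O.
SiO2: 64.01/60.083 = 1.06536 mol → 1.06536 mol Si, 2.13072 mol O.
Total oxygen = 3.00136 mol. Normalization factor = 8/3.00136 = 2.66546.
Na per 8 O = 0.31850 × 2.66546 = 0.849.

0.849 Na apfu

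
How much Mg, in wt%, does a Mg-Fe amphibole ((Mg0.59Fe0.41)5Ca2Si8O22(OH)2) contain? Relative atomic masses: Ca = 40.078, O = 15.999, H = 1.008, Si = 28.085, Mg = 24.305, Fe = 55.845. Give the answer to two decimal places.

8.18 wt%

M((Mg0.59Fe0.41)5Ca2Si8O22(OH)2) = 877.010 g/mol.
Mg contributes 2.95 × 24.305 = 71.700 g per mole.
71.700/877.010 = 0.0818 → 8.18%.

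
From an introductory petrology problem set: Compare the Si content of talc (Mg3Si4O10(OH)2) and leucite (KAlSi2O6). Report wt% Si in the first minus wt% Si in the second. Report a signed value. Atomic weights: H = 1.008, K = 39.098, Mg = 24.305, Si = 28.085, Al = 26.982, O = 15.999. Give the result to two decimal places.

3.88 percentage points

Si in Mg3Si4O10(OH)2: molar mass 379.259 g/mol; 4×28.085 = 112.340 g → 29.62 wt%.
Si in KAlSi2O6: molar mass 218.244 g/mol; 2×28.085 = 56.170 g → 25.74 wt%.
Difference = 29.62 − 25.74 = 3.88 percentage points.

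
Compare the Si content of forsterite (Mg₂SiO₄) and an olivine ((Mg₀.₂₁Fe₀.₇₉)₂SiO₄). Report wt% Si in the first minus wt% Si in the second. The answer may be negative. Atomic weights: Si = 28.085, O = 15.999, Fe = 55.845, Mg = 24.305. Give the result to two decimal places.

5.22 percentage points

M(Mg₂SiO₄) = 140.691 g/mol, so wt% Si = 28.085/140.691 × 100 = 19.96%.
M((Mg₀.₂₁Fe₀.₇₉)₂SiO₄) = 190.524 g/mol, so wt% Si = 28.085/190.524 × 100 = 14.74%.
19.96 − 14.74 = 5.22 pp.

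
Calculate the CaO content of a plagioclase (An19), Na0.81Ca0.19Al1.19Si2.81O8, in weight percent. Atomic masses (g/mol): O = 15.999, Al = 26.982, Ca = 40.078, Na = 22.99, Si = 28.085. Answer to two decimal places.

Molar mass of Na0.81Ca0.19Al1.19Si2.81O8 = 0.81·22.99 + 0.19·40.078 + 1.19·26.982 + 2.81·28.085 + 8·15.999 = 265.256 g/mol.
Each formula unit contains 0.19 Ca, equivalent to 0.19/1 = 0.1900 mol CaO.
M(CaO) = 1×40.078 + 1×15.999 = 56.077 g/mol.
Mass of CaO per formula unit = 0.1900 × 56.077 = 10.655 g.
CaO wt% = 10.655 / 265.256 × 100 = 4.02%.

4.02 wt%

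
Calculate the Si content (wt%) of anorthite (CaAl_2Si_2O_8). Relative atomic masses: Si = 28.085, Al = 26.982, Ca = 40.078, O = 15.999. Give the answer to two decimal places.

Molar mass of CaAl_2Si_2O_8: 1×40.078 + 2×26.982 + 2×28.085 + 8×15.999 = 278.204 g/mol.
Mass of Si per formula unit: 2 × 28.085 = 56.170 g.
Weight fraction Si = 56.170 / 278.204 = 0.2019.

20.19 wt%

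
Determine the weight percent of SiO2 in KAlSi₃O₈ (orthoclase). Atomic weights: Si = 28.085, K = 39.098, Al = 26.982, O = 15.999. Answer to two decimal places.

Formula mass = 278.327 g/mol.
3 Si → 3.0000 mol SiO2 per formula unit; M(SiO2) = 60.083, so SiO2 mass = 180.249 g.
180.249/278.327 × 100 = 64.76 wt%.

64.76 wt%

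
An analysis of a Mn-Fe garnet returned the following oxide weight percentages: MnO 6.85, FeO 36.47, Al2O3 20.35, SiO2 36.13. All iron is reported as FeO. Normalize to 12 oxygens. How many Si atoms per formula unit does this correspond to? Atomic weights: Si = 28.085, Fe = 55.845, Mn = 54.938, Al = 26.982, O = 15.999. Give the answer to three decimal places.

MnO (M=70.937): mol = 0.09656; Mn = 0.09656, O = 0.09656.
FeO (M=71.844): mol = 0.50763; Fe = 0.50763, O = 0.50763.
Al2O3 (M=101.961): mol = 0.19959; Al = 0.39918, O = 0.59877.
SiO2 (M=60.083): mol = 0.60133; Si = 0.60133, O = 1.20266.
ΣO = 2.40562; factor = 12/ΣO = 4.98832.
Si apfu = 0.60133 × 4.98832 = 3.000.

3.000 Si apfu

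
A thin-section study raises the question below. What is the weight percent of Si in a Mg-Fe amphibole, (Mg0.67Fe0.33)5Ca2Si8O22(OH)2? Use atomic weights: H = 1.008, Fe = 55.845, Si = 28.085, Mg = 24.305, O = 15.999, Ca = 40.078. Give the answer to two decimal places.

M((Mg0.67Fe0.33)5Ca2Si8O22(OH)2) = 864.394 g/mol.
Si contributes 8 × 28.085 = 224.680 g per mole.
224.680/864.394 = 0.2599 → 25.99%.

25.99 weight percent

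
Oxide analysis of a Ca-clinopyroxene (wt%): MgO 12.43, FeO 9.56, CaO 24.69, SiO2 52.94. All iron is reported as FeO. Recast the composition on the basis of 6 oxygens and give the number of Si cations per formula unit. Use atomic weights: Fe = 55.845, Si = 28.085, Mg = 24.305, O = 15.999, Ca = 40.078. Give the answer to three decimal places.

12.43 wt% MgO ÷ 40.304 g/mol = 0.30841 mol, giving 0.30841 Mg and 0.30841 O.
9.56 wt% FeO ÷ 71.844 g/mol = 0.13307 mol, giving 0.13307 Fe and 0.13307 O.
24.69 wt% CaO ÷ 56.077 g/mol = 0.44029 mol, giving 0.44029 Ca and 0.44029 O.
52.94 wt% SiO2 ÷ 60.083 g/mol = 0.88111 mol, giving 0.88111 Si and 1.76222 O.
Oxygen sums to 2.64399; scaling by 6/2.64399 = 2.26930 puts the formula on 6 O.
Si: 0.88111 × 2.26930 = 2.000 atoms per formula unit.

2.000 Si apfu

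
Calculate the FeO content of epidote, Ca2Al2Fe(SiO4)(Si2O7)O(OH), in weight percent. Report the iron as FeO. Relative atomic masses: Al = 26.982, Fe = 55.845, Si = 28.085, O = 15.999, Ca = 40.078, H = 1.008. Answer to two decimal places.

14.87 wt%

Formula mass = 483.215 g/mol.
1 Fe → 1.0000 mol FeO per formula unit; M(FeO) = 71.844, so FeO mass = 71.844 g.
71.844/483.215 × 100 = 14.87 wt%.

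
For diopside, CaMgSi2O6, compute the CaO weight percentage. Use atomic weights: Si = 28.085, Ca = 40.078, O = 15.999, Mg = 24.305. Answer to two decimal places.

25.90 wt%

Formula mass = 216.547 g/mol.
1 Ca → 1.0000 mol CaO per formula unit; M(CaO) = 56.077, so CaO mass = 56.077 g.
56.077/216.547 × 100 = 25.90 wt%.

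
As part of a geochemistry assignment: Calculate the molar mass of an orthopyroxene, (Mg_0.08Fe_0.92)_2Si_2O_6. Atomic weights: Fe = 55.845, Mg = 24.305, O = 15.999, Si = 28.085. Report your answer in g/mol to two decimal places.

Mg: 0.16 × 24.305 = 3.8888
Fe: 1.84 × 55.845 = 102.7548
Si: 2 × 28.085 = 56.1700
O: 6 × 15.999 = 95.9940
Summing the contributions gives the formula mass.

258.81 g/mol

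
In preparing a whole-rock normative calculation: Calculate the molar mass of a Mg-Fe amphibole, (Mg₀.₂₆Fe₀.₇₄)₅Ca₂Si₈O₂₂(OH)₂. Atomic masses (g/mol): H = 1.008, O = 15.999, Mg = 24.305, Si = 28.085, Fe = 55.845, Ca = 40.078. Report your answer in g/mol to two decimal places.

M = 1.30×24.305 + 3.70×55.845 + 2×40.078 + 8×28.085 + 24×15.999 + 2×1.008

929.05 g/mol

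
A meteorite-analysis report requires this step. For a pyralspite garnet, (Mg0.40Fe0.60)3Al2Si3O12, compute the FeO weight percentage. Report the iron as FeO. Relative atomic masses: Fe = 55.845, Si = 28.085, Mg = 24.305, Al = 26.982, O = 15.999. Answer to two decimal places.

28.12 wt%

Formula mass = 459.894 g/mol.
1.80 Fe → 1.8000 mol FeO per formula unit; M(FeO) = 71.844, so FeO mass = 129.319 g.
129.319/459.894 × 100 = 28.12 wt%.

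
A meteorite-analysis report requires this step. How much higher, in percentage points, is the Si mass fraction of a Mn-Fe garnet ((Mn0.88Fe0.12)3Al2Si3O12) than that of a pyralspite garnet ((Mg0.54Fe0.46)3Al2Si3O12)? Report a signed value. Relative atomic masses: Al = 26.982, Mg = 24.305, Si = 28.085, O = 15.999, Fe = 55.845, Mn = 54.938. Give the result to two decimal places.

M((Mn0.88Fe0.12)3Al2Si3O12) = 495.348 g/mol, so wt% Si = 84.255/495.348 × 100 = 17.01%.
M((Mg0.54Fe0.46)3Al2Si3O12) = 446.647 g/mol, so wt% Si = 84.255/446.647 × 100 = 18.86%.
17.01 − 18.86 = -1.85 pp.

-1.85 percentage points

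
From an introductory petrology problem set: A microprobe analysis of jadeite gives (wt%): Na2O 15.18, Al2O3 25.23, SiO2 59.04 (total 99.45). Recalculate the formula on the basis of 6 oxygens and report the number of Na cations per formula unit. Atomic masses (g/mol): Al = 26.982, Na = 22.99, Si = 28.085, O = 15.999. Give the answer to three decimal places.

15.18 wt% Na2O ÷ 61.979 g/mol = 0.24492 mol, giving 0.48984 Na and 0.24492 O.
25.23 wt% Al2O3 ÷ 101.961 g/mol = 0.24745 mol, giving 0.49490 Al and 0.74235 O.
59.04 wt% SiO2 ÷ 60.083 g/mol = 0.98264 mol, giving 0.98264 Si and 1.96528 O.
Oxygen sums to 2.95255; scaling by 6/2.95255 = 2.03214 puts the formula on 6 O.
Na: 0.48984 × 2.03214 = 0.995 atoms per formula unit.

0.995 Na apfu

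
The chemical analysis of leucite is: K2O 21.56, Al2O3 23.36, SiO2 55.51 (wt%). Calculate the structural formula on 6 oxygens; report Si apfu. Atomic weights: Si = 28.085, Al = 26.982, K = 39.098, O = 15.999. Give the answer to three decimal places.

21.56 wt% K2O ÷ 94.195 g/mol = 0.22889 mol, giving 0.45778 K and 0.22889 O.
23.36 wt% Al2O3 ÷ 101.961 g/mol = 0.22911 mol, giving 0.45822 Al and 0.68733 O.
55.51 wt% SiO2 ÷ 60.083 g/mol = 0.92389 mol, giving 0.92389 Si and 1.84778 O.
Oxygen sums to 2.76400; scaling by 6/2.76400 = 2.17077 puts the formula on 6 O.
Si: 0.92389 × 2.17077 = 2.006 atoms per formula unit.

2.006 Si apfu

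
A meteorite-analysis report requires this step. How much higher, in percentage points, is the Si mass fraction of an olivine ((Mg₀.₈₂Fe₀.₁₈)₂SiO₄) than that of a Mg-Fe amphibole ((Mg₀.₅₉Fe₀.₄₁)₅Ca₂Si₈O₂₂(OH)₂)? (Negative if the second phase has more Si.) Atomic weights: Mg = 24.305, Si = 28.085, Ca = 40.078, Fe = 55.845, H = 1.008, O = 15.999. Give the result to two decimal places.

-7.15 percentage points

First mineral: 28.085 g Si in 152.045 g formula = 18.47 wt% Si.
Second mineral: 224.680 g Si in 877.010 g formula = 25.62 wt% Si.
18.47% − 25.62% gives a difference of -7.15 percentage points.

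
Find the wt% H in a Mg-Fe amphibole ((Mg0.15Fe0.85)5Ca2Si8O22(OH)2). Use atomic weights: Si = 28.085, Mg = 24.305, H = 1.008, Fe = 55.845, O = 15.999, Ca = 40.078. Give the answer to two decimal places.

0.21 mass %

Formula mass = 0.75·24.305 + 4.25·55.845 + 2·40.078 + 8·28.085 + 24·15.999 + 2·1.008 = 946.398 g/mol, of which 2.016 g is H.
So H makes up 2.016/946.398 = 0.0021 of the mass, i.e. 0.21%.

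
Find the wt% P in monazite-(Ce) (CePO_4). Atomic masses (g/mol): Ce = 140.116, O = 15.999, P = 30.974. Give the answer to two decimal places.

13.18 wt%

Formula mass = 1×140.116 + 1×30.974 + 4×15.999 = 235.086 g/mol, of which 30.974 g is P.
So P makes up 30.974/235.086 = 0.1318 of the mass, i.e. 13.18%.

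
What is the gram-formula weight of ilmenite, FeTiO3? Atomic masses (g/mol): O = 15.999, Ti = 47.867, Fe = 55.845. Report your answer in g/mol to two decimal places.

151.71 g/mol

Fe: 1 × 55.845 = 55.8450
Ti: 1 × 47.867 = 47.8670
O: 3 × 15.999 = 47.9970
Summing the contributions gives the formula mass.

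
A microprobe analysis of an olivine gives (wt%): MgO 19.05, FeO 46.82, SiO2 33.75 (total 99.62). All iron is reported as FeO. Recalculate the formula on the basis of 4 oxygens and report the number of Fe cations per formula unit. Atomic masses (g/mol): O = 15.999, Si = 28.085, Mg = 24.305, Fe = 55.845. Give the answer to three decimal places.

MgO: 19.05/40.304 = 0.47266 mol → 0.47266 mol Mg, 0.47266 mol O.
FeO: 46.82/71.844 = 0.65169 mol → 0.65169 mol Fe, 0.65169 mol O.
SiO2: 33.75/60.083 = 0.56172 mol → 0.56172 mol Si, 1.12344 mol O.
Total oxygen = 2.24779 mol. Normalization factor = 4/2.24779 = 1.77953.
Fe per 4 O = 0.65169 × 1.77953 = 1.160.

1.160 Fe apfu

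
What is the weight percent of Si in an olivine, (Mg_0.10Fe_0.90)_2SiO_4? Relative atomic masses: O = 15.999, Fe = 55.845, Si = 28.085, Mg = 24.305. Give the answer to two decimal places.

14.22 wt%

Molar mass of (Mg_0.10Fe_0.90)_2SiO_4: 0.20×24.305 + 1.80×55.845 + 1×28.085 + 4×15.999 = 197.463 g/mol.
Mass of Si per formula unit: 1 × 28.085 = 28.085 g.
Weight fraction Si = 28.085 / 197.463 = 0.1422.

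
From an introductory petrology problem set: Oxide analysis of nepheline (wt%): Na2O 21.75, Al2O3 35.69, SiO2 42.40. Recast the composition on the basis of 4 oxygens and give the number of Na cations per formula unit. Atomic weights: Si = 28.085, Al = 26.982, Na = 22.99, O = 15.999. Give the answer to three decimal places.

21.75 wt% Na2O ÷ 61.979 g/mol = 0.35093 mol, giving 0.70186 Na and 0.35093 O.
35.69 wt% Al2O3 ÷ 101.961 g/mol = 0.35004 mol, giving 0.70008 Al and 1.05012 O.
42.40 wt% SiO2 ÷ 60.083 g/mol = 0.70569 mol, giving 0.70569 Si and 1.41138 O.
Oxygen sums to 2.81243; scaling by 4/2.81243 = 1.42226 puts the formula on 4 O.
Na: 0.70186 × 1.42226 = 0.998 atoms per formula unit.

0.998 Na apfu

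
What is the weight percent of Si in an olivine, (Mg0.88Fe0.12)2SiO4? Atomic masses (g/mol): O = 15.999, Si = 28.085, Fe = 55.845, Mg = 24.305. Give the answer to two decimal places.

Formula mass = 1.76·24.305 + 0.24·55.845 + 1·28.085 + 4·15.999 = 148.261 g/mol, of which 28.085 g is Si.
So Si makes up 28.085/148.261 = 0.1894 of the mass, i.e. 18.94%.

18.94 wt%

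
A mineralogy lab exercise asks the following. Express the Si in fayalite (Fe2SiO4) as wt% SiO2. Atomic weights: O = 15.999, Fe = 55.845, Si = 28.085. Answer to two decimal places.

29.49 wt%

M(Fe2SiO4) = 203.771 g/mol; M(SiO2) = 60.083 g/mol.
Moles SiO2 per formula unit = 1 Si ÷ 1 = 1.0000.
SiO2 fraction = (1.0000 × 60.083) / 203.771 = 60.083/203.771 = 0.2949.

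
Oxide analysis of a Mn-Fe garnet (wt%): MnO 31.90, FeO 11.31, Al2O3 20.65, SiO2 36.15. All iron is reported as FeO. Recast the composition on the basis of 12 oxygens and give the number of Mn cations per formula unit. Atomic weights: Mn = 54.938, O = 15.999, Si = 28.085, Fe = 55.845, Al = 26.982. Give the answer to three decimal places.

2.232 Mn apfu

MnO: 31.90/70.937 = 0.44969 mol → 0.44969 mol Mn, 0.44969 mol O.
FeO: 11.31/71.844 = 0.15742 mol → 0.15742 mol Fe, 0.15742 mol O.
Al2O3: 20.65/101.961 = 0.20253 mol → 0.40506 mol Al, 0.60759 mol O.
SiO2: 36.15/60.083 = 0.60167 mol → 0.60167 mol Si, 1.20334 mol O.
Total oxygen = 2.41804 mol. Normalization factor = 12/2.41804 = 4.96270.
Mn per 12 O = 0.44969 × 4.96270 = 2.232.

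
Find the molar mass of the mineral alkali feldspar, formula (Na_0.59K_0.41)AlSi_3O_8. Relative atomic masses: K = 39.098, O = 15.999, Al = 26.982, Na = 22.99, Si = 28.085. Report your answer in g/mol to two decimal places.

The formula mass is the sum 0.59×22.99 + 0.41×39.098 + 1×26.982 + 3×28.085 + 8×15.999.

268.82 g/mol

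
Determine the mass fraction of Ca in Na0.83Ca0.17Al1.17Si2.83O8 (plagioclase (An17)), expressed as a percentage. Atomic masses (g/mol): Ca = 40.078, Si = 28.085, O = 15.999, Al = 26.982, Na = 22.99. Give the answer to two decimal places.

2.57 wt%

Formula mass = 0.83×22.99 + 0.17×40.078 + 1.17×26.982 + 2.83×28.085 + 8×15.999 = 264.936 g/mol, of which 6.813 g is Ca.
So Ca makes up 6.813/264.936 = 0.0257 of the mass, i.e. 2.57%.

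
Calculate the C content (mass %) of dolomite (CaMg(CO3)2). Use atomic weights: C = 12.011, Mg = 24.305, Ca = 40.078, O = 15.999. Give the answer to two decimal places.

13.03 mass %

Molar mass of CaMg(CO3)2: 1×40.078 + 1×24.305 + 2×12.011 + 6×15.999 = 184.399 g/mol.
Mass of C per formula unit: 2 × 12.011 = 24.022 g.
Weight fraction C = 24.022 / 184.399 = 0.1303.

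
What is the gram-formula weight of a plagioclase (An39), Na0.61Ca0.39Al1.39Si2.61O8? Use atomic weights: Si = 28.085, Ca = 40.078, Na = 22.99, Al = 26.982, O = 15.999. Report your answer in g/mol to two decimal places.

M = 0.61(22.99) + 0.39(40.078) + 1.39(26.982) + 2.61(28.085) + 8(15.999)

268.45 g/mol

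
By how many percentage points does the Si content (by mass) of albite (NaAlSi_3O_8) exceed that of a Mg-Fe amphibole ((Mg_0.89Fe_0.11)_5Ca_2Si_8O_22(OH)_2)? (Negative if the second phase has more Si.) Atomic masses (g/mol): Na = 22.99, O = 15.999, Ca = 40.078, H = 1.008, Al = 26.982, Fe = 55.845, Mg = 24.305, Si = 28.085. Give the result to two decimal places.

5.05 percentage points

First mineral: 84.255 g Si in 262.219 g formula = 32.13 wt% Si.
Second mineral: 224.680 g Si in 829.700 g formula = 27.08 wt% Si.
32.13% − 27.08% gives a difference of 5.05 percentage points.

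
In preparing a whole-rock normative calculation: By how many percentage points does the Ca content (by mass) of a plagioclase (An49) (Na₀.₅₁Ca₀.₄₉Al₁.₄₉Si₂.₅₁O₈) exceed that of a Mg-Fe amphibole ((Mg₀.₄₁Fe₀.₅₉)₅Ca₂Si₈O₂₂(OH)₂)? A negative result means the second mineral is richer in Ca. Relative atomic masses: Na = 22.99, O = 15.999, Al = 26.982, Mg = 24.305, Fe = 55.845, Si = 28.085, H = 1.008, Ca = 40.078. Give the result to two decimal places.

Ca in Na₀.₅₁Ca₀.₄₉Al₁.₄₉Si₂.₅₁O₈: molar mass 270.052 g/mol; 0.49×40.078 = 19.638 g → 7.27 wt%.
Ca in (Mg₀.₄₁Fe₀.₅₉)₅Ca₂Si₈O₂₂(OH)₂: molar mass 905.396 g/mol; 2×40.078 = 80.156 g → 8.85 wt%.
Difference = 7.27 − 8.85 = -1.58 percentage points.

-1.58 percentage points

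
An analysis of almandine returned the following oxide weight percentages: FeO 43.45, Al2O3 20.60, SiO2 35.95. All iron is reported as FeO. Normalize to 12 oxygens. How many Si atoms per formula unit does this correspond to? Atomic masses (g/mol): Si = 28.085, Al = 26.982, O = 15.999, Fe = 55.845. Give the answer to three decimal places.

FeO (M=71.844): mol = 0.60478; Fe = 0.60478, O = 0.60478.
Al2O3 (M=101.961): mol = 0.20204; Al = 0.40408, O = 0.60612.
SiO2 (M=60.083): mol = 0.59834; Si = 0.59834, O = 1.19668.
ΣO = 2.40758; factor = 12/ΣO = 4.98426.
Si apfu = 0.59834 × 4.98426 = 2.982.

2.982 Si apfu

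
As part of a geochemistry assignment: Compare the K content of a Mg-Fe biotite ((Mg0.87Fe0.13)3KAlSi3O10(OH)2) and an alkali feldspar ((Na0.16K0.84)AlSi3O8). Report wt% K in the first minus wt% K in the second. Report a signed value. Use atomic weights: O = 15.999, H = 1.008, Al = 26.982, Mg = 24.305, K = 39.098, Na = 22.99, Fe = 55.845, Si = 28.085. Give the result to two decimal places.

M((Mg0.87Fe0.13)3KAlSi3O10(OH)2) = 429.555 g/mol, so wt% K = 39.098/429.555 × 100 = 9.10%.
M((Na0.16K0.84)AlSi3O8) = 275.750 g/mol, so wt% K = 32.842/275.750 × 100 = 11.91%.
9.10 − 11.91 = -2.81 pp.

-2.81 percentage points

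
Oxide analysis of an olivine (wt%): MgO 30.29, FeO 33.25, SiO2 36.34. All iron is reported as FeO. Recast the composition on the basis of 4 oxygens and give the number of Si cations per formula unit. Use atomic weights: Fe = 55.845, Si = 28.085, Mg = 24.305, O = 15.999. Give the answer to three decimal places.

0.998 Si apfu

MgO: 30.29/40.304 = 0.75154 mol → 0.75154 mol Mg, 0.75154 mol O.
FeO: 33.25/71.844 = 0.46281 mol → 0.46281 mol Fe, 0.46281 mol O.
SiO2: 36.34/60.083 = 0.60483 mol → 0.60483 mol Si, 1.20966 mol O.
Total oxygen = 2.42401 mol. Normalization factor = 4/2.42401 = 1.65016.
Si per 4 O = 0.60483 × 1.65016 = 0.998.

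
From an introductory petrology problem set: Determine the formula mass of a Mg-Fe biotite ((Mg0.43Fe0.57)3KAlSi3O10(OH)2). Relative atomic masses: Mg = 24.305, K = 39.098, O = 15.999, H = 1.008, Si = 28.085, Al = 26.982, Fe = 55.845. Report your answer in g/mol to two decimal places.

471.19 g/mol

The formula mass is the sum 1.29·24.305 + 1.71·55.845 + 1·39.098 + 1·26.982 + 3·28.085 + 12·15.999 + 2·1.008.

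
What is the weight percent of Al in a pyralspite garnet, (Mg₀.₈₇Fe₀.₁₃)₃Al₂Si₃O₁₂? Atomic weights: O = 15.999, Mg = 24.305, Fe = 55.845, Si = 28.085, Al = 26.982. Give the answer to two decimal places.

Formula mass = 2.61*24.305 + 0.39*55.845 + 2*26.982 + 3*28.085 + 12*15.999 = 415.423 g/mol, of which 53.964 g is Al.
So Al makes up 53.964/415.423 = 0.1299 of the mass, i.e. 12.99%.

12.99 weight percent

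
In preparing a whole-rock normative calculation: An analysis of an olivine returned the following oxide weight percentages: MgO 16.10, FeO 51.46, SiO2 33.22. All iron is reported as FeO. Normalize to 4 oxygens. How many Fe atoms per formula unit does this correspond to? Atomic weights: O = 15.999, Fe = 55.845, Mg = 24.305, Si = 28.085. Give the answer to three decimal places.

MgO (M=40.304): mol = 0.39946; Mg = 0.39946, O = 0.39946.
FeO (M=71.844): mol = 0.71627; Fe = 0.71627, O = 0.71627.
SiO2 (M=60.083): mol = 0.55290; Si = 0.55290, O = 1.10580.
ΣO = 2.22153; factor = 4/ΣO = 1.80056.
Fe apfu = 0.71627 × 1.80056 = 1.290.

1.290 Fe apfu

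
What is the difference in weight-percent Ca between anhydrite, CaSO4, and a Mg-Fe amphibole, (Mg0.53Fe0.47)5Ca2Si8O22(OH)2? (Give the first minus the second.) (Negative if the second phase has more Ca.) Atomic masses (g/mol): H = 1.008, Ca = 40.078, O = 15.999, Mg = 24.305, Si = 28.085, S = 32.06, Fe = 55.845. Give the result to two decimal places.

Ca in CaSO4: molar mass 136.134 g/mol; 1×40.078 = 40.078 g → 29.44 wt%.
Ca in (Mg0.53Fe0.47)5Ca2Si8O22(OH)2: molar mass 886.472 g/mol; 2×40.078 = 80.156 g → 9.04 wt%.
Difference = 29.44 − 9.04 = 20.40 percentage points.

20.40 percentage points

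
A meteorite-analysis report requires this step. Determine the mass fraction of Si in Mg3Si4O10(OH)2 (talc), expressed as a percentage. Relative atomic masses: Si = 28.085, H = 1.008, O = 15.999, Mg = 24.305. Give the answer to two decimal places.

29.62 wt%

Formula mass = 3*24.305 + 4*28.085 + 12*15.999 + 2*1.008 = 379.259 g/mol, of which 112.340 g is Si.
So Si makes up 112.340/379.259 = 0.2962 of the mass, i.e. 29.62%.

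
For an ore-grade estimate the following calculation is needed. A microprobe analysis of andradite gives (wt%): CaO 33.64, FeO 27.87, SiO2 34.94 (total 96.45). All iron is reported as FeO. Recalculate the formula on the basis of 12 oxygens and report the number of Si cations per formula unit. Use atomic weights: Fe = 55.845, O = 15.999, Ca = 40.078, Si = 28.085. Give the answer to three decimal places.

CaO (M=56.077): mol = 0.59989; Ca = 0.59989, O = 0.59989.
FeO (M=71.844): mol = 0.38792; Fe = 0.38792, O = 0.38792.
SiO2 (M=60.083): mol = 0.58153; Si = 0.58153, O = 1.16306.
ΣO = 2.15087; factor = 12/ΣO = 5.57914.
Si apfu = 0.58153 × 5.57914 = 3.244.

3.244 Si apfu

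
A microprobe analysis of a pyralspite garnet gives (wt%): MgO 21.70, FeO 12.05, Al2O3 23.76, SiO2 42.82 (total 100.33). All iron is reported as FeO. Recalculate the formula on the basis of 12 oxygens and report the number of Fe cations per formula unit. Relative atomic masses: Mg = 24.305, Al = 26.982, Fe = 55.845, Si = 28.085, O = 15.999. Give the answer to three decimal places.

0.711 Fe apfu

21.70 wt% MgO ÷ 40.304 g/mol = 0.53841 mol, giving 0.53841 Mg and 0.53841 O.
12.05 wt% FeO ÷ 71.844 g/mol = 0.16772 mol, giving 0.16772 Fe and 0.16772 O.
23.76 wt% Al2O3 ÷ 101.961 g/mol = 0.23303 mol, giving 0.46606 Al and 0.69909 O.
42.82 wt% SiO2 ÷ 60.083 g/mol = 0.71268 mol, giving 0.71268 Si and 1.42536 O.
Oxygen sums to 2.83058; scaling by 12/2.83058 = 4.23941 puts the formula on 12 O.
Fe: 0.16772 × 4.23941 = 0.711 atoms per formula unit.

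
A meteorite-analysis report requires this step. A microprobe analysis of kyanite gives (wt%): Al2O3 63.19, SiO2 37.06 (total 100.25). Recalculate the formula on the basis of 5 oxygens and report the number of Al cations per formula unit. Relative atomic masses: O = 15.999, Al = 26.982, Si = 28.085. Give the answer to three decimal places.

2.004 Al apfu

63.19 wt% Al2O3 ÷ 101.961 g/mol = 0.61975 mol, giving 1.23950 Al and 1.85925 O.
37.06 wt% SiO2 ÷ 60.083 g/mol = 0.61681 mol, giving 0.61681 Si and 1.23362 O.
Oxygen sums to 3.09287; scaling by 5/3.09287 = 1.61662 puts the formula on 5 O.
Al: 1.23950 × 1.61662 = 2.004 atoms per formula unit.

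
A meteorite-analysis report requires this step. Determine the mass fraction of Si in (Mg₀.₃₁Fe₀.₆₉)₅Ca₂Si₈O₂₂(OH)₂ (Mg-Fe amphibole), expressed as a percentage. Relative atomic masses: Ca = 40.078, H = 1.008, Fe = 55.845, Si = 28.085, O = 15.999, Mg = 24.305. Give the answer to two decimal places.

Molar mass of (Mg₀.₃₁Fe₀.₆₉)₅Ca₂Si₈O₂₂(OH)₂: 1.55×24.305 + 3.45×55.845 + 2×40.078 + 8×28.085 + 24×15.999 + 2×1.008 = 921.166 g/mol.
Mass of Si per formula unit: 8 × 28.085 = 224.680 g.
Weight fraction Si = 224.680 / 921.166 = 0.2439.

24.39 weight percent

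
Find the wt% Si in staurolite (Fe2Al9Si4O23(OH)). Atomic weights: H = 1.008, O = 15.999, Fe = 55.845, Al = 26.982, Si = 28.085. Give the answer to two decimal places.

Molar mass of Fe2Al9Si4O23(OH): 2·55.845 + 9·26.982 + 4·28.085 + 24·15.999 + 1·1.008 = 851.852 g/mol.
Mass of Si per formula unit: 4 × 28.085 = 112.340 g.
Weight fraction Si = 112.340 / 851.852 = 0.1319.

13.19 wt%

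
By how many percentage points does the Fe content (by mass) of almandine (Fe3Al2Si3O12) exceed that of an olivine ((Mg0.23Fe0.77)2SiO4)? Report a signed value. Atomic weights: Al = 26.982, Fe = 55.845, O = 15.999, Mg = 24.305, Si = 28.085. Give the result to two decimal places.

First mineral: 167.535 g Fe in 497.742 g formula = 33.66 wt% Fe.
Second mineral: 86.001 g Fe in 189.263 g formula = 45.44 wt% Fe.
33.66% − 45.44% gives a difference of -11.78 percentage points.

-11.78 percentage points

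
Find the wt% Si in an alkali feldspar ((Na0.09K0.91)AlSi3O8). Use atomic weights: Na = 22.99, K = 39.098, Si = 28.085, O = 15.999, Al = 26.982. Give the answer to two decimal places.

30.43 mass %

Molar mass of (Na0.09K0.91)AlSi3O8: 0.09·22.99 + 0.91·39.098 + 1·26.982 + 3·28.085 + 8·15.999 = 276.877 g/mol.
Mass of Si per formula unit: 3 × 28.085 = 84.255 g.
Weight fraction Si = 84.255 / 276.877 = 0.3043.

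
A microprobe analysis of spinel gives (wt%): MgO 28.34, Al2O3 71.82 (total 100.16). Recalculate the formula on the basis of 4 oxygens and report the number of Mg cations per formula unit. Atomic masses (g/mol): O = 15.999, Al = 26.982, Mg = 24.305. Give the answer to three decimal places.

0.999 Mg apfu

28.34 wt% MgO ÷ 40.304 g/mol = 0.70316 mol, giving 0.70316 Mg and 0.70316 O.
71.82 wt% Al2O3 ÷ 101.961 g/mol = 0.70439 mol, giving 1.40878 Al and 2.11317 O.
Oxygen sums to 2.81633; scaling by 4/2.81633 = 1.42029 puts the formula on 4 O.
Mg: 0.70316 × 1.42029 = 0.999 atoms per formula unit.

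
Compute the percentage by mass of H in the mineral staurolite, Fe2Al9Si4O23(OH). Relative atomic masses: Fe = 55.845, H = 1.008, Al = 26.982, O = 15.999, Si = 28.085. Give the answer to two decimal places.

0.12 weight percent

M(Fe2Al9Si4O23(OH)) = 851.852 g/mol.
H contributes 1 × 1.008 = 1.008 g per mole.
1.008/851.852 = 0.0012 → 0.12%.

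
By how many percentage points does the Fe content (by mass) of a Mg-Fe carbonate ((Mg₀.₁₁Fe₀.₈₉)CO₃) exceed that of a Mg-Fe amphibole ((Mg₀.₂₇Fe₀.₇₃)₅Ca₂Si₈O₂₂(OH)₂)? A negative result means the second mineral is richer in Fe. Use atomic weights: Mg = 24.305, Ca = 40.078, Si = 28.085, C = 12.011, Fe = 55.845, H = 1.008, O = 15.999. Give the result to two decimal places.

First mineral: 49.702 g Fe in 112.384 g formula = 44.23 wt% Fe.
Second mineral: 203.834 g Fe in 927.474 g formula = 21.98 wt% Fe.
44.23% − 21.98% gives a difference of 22.25 percentage points.

22.25 percentage points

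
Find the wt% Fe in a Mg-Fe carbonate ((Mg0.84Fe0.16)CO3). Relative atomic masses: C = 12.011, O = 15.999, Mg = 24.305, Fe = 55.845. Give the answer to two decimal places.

10.00 weight percent

M((Mg0.84Fe0.16)CO3) = 89.359 g/mol.
Fe contributes 0.16 × 55.845 = 8.935 g per mole.
8.935/89.359 = 0.1000 → 10.00%.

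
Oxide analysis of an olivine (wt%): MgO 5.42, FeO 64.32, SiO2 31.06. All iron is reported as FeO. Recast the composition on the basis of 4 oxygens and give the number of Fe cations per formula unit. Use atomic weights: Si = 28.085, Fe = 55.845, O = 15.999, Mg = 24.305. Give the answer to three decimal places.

1.735 Fe apfu

5.42 wt% MgO ÷ 40.304 g/mol = 0.13448 mol, giving 0.13448 Mg and 0.13448 O.
64.32 wt% FeO ÷ 71.844 g/mol = 0.89527 mol, giving 0.89527 Fe and 0.89527 O.
31.06 wt% SiO2 ÷ 60.083 g/mol = 0.51695 mol, giving 0.51695 Si and 1.03390 O.
Oxygen sums to 2.06365; scaling by 4/2.06365 = 1.93831 puts the formula on 4 O.
Fe: 0.89527 × 1.93831 = 1.735 atoms per formula unit.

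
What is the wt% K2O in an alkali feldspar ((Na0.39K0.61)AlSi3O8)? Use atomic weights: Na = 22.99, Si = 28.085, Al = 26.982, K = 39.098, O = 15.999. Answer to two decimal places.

M((Na0.39K0.61)AlSi3O8) = 272.045 g/mol; M(K2O) = 94.195 g/mol.
Moles K2O per formula unit = 0.61 K ÷ 2 = 0.3050.
K2O fraction = (0.3050 × 94.195) / 272.045 = 28.729/272.045 = 0.1056.

10.56 wt%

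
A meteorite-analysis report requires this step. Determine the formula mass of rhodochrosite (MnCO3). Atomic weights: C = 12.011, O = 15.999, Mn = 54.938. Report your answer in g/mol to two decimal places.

114.95 g/mol

The formula mass is the sum 1×54.938 + 1×12.011 + 3×15.999.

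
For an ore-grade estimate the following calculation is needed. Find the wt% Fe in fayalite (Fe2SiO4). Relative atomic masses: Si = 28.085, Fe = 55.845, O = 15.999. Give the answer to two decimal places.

54.81 wt%

Formula mass = 2×55.845 + 1×28.085 + 4×15.999 = 203.771 g/mol, of which 111.690 g is Fe.
So Fe makes up 111.690/203.771 = 0.5481 of the mass, i.e. 54.81%.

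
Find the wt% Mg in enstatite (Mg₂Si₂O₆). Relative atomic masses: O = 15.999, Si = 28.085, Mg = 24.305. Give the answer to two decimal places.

Molar mass of Mg₂Si₂O₆: 2*24.305 + 2*28.085 + 6*15.999 = 200.774 g/mol.
Mass of Mg per formula unit: 2 × 24.305 = 48.610 g.
Weight fraction Mg = 48.610 / 200.774 = 0.2421.

24.21 wt%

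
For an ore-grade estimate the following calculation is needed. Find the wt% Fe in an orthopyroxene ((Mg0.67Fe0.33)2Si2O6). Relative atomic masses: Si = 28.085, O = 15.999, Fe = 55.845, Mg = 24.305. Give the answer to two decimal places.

Formula mass = 1.34·24.305 + 0.66·55.845 + 2·28.085 + 6·15.999 = 221.590 g/mol, of which 36.858 g is Fe.
So Fe makes up 36.858/221.590 = 0.1663 of the mass, i.e. 16.63%.

16.63 weight percent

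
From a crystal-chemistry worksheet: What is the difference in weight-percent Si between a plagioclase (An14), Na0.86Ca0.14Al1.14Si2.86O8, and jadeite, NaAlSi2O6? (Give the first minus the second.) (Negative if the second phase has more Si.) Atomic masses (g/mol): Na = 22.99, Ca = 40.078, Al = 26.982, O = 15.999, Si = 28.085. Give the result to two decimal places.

2.58 percentage points

Si in Na0.86Ca0.14Al1.14Si2.86O8: molar mass 264.457 g/mol; 2.86×28.085 = 80.323 g → 30.37 wt%.
Si in NaAlSi2O6: molar mass 202.136 g/mol; 2×28.085 = 56.170 g → 27.79 wt%.
Difference = 30.37 − 27.79 = 2.58 percentage points.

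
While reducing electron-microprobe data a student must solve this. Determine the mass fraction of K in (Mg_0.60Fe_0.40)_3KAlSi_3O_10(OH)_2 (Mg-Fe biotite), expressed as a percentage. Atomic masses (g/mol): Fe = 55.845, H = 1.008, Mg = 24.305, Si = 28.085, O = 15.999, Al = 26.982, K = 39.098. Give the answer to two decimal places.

8.59 wt%

Molar mass of (Mg_0.60Fe_0.40)_3KAlSi_3O_10(OH)_2: 1.80·24.305 + 1.20·55.845 + 1·39.098 + 1·26.982 + 3·28.085 + 12·15.999 + 2·1.008 = 455.102 g/mol.
Mass of K per formula unit: 1 × 39.098 = 39.098 g.
Weight fraction K = 39.098 / 455.102 = 0.0859.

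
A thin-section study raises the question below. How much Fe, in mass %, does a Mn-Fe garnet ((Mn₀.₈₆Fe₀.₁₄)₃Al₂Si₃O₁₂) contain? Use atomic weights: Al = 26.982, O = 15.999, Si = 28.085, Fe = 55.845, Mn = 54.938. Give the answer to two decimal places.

4.73 mass %

Molar mass of (Mn₀.₈₆Fe₀.₁₄)₃Al₂Si₃O₁₂: 2.58*54.938 + 0.42*55.845 + 2*26.982 + 3*28.085 + 12*15.999 = 495.402 g/mol.
Mass of Fe per formula unit: 0.42 × 55.845 = 23.455 g.
Weight fraction Fe = 23.455 / 495.402 = 0.0473.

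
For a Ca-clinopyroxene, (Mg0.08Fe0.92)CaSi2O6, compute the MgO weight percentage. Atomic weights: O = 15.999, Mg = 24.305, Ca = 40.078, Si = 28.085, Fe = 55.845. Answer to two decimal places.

1.31 wt%

M((Mg0.08Fe0.92)CaSi2O6) = 245.564 g/mol; M(MgO) = 40.304 g/mol.
Moles MgO per formula unit = 0.08 Mg ÷ 1 = 0.0800.
MgO fraction = (0.0800 × 40.304) / 245.564 = 3.224/245.564 = 0.0131.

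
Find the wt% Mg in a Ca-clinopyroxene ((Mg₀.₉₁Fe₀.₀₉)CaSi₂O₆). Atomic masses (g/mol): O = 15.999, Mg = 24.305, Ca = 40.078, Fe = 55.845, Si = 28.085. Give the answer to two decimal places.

M((Mg₀.₉₁Fe₀.₀₉)CaSi₂O₆) = 219.386 g/mol.
Mg contributes 0.91 × 24.305 = 22.118 g per mole.
22.118/219.386 = 0.1008 → 10.08%.

10.08 weight percent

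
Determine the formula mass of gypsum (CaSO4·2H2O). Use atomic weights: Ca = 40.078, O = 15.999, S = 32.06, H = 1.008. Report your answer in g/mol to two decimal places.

Ca: 1 × 40.078 = 40.0780
S: 1 × 32.06 = 32.0600
O: 6 × 15.999 = 95.9940
H: 4 × 1.008 = 4.0320
Summing the contributions gives the formula mass.

172.16 g/mol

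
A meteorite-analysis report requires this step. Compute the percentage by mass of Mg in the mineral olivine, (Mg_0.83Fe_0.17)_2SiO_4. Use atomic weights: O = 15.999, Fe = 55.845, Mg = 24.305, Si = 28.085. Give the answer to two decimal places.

M((Mg_0.83Fe_0.17)_2SiO_4) = 151.415 g/mol.
Mg contributes 1.66 × 24.305 = 40.346 g per mole.
40.346/151.415 = 0.2665 → 26.65%.

26.65 weight percent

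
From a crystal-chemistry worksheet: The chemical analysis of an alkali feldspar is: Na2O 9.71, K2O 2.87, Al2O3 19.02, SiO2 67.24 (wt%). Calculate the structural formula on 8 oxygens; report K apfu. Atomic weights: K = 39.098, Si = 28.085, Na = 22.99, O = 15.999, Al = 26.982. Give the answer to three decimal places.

0.163 K apfu

Na2O: 9.71/61.979 = 0.15667 mol → 0.31334 mol Na, 0.15667 mol O.
K2O: 2.87/94.195 = 0.03047 mol → 0.06094 mol K, 0.03047 mol O.
Al2O3: 19.02/101.961 = 0.18654 mol → 0.37308 mol Al, 0.55962 mol O.
SiO2: 67.24/60.083 = 1.11912 mol → 1.11912 mol Si, 2.23824 mol O.
Total oxygen = 2.98500 mol. Normalization factor = 8/2.98500 = 2.68007.
K per 8 O = 0.06094 × 2.68007 = 0.163.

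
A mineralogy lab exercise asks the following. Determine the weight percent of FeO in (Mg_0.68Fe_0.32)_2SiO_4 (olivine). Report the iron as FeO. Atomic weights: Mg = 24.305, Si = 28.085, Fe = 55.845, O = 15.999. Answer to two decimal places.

Molar mass of (Mg_0.68Fe_0.32)_2SiO_4 = 1.36·24.305 + 0.64·55.845 + 1·28.085 + 4·15.999 = 160.877 g/mol.
Each formula unit contains 0.64 Fe, equivalent to 0.64/1 = 0.6400 mol FeO.
M(FeO) = 1×55.845 + 1×15.999 = 71.844 g/mol.
Mass of FeO per formula unit = 0.6400 × 71.844 = 45.980 g.
FeO wt% = 45.980 / 160.877 × 100 = 28.58%.

28.58 wt%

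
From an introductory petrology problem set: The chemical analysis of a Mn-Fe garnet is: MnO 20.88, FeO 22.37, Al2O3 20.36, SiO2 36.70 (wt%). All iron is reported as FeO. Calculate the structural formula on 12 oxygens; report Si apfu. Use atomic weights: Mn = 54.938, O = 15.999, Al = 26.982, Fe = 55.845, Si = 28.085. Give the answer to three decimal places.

3.021 Si apfu

20.88 wt% MnO ÷ 70.937 g/mol = 0.29435 mol, giving 0.29435 Mn and 0.29435 O.
22.37 wt% FeO ÷ 71.844 g/mol = 0.31137 mol, giving 0.31137 Fe and 0.31137 O.
20.36 wt% Al2O3 ÷ 101.961 g/mol = 0.19968 mol, giving 0.39936 Al and 0.59904 O.
36.70 wt% SiO2 ÷ 60.083 g/mol = 0.61082 mol, giving 0.61082 Si and 1.22164 O.
Oxygen sums to 2.42640; scaling by 12/2.42640 = 4.94560 puts the formula on 12 O.
Si: 0.61082 × 4.94560 = 3.021 atoms per formula unit.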